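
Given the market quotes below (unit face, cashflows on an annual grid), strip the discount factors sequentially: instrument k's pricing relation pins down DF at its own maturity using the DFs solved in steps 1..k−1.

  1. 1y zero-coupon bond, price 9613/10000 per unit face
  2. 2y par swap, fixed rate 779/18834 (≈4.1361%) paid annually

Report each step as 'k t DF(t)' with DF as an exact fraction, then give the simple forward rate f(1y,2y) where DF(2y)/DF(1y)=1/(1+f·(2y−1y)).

1 1 9613/10000
2 2 9221/10000
f(1y,2y) = ((9613/10000)/(9221/10000) − 1)/(1) = 392/9221 ≈ 4.2512%

step 1 [1y] zero: DF = P = 9613/10000 ≈ 0.961300
step 2 [2y] swap r/1=779/18834: DF=(1 − 779/18834·(0.961300))/(1+779/18834) = 9221/10000 ≈ 0.922100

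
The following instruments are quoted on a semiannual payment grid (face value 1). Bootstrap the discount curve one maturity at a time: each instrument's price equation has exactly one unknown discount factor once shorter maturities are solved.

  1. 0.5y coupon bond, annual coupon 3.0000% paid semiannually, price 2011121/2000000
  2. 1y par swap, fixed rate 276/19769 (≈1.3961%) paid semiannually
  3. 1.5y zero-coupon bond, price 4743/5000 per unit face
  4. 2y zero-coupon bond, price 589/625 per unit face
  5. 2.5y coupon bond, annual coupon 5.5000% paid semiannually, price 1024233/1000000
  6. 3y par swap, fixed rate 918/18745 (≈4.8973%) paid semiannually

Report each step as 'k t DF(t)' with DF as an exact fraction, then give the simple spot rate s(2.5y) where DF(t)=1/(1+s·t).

step 1 [0.5y] bond c/2=3/200: DF=(2011121/2000000 − 3/200·(0))/(1+3/200) = 9907/10000 ≈ 0.990700
step 2 [1y] swap r/2=138/19769: DF=(1 − 138/19769·(0.990700))/(1+138/19769) = 4931/5000 ≈ 0.986200
step 3 [1.5y] zero: DF = P = 4743/5000 ≈ 0.948600
step 4 [2y] zero: DF = P = 589/625 ≈ 0.942400
step 5 [2.5y] bond c/2=11/400: DF=(1024233/1000000 − 11/400·(0.990700+0.986200+0.948600+0.942400))/(1+11/400) = 8933/10000 ≈ 0.893300
step 6 [3y] swap r/2=459/18745: DF=(1 − 459/18745·(0.990700+0.986200+0.948600+0.942400+0.893300))/(1+459/18745) = 8623/10000 ≈ 0.862300

1 1/2 9907/10000
2 1 4931/5000
3 3/2 4743/5000
4 2 589/625
5 5/2 8933/10000
6 3 8623/10000
s(2.5y) = (1/(8933/10000) − 1)/(5/2) = 2134/44665 ≈ 4.7778%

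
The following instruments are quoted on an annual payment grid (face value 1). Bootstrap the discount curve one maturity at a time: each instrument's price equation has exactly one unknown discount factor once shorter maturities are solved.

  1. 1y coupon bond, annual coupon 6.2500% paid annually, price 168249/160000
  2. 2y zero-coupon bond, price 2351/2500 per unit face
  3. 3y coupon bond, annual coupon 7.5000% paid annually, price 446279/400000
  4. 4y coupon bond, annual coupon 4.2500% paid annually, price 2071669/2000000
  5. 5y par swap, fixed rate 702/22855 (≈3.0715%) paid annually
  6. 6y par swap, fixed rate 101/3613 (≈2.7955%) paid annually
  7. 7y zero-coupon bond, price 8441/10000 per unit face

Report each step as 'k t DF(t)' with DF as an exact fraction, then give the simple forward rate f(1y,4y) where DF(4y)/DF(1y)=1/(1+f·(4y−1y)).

1 1 9897/10000
2 2 2351/2500
3 3 1129/1250
4 4 8781/10000
5 5 2149/2500
6 6 1697/2000
7 7 8441/10000
f(1y,4y) = ((9897/10000)/(8781/10000) − 1)/(3) = 124/2927 ≈ 4.2364%

step 1 [1y] bond c/1=1/16: DF=(168249/160000 − 1/16·(0))/(1+1/16) = 9897/10000 ≈ 0.989700
step 2 [2y] zero: DF = P = 2351/2500 ≈ 0.940400
step 3 [3y] bond c/1=3/40: DF=(446279/400000 − 3/40·(0.989700+0.940400))/(1+3/40) = 1129/1250 ≈ 0.903200
step 4 [4y] bond c/1=17/400: DF=(2071669/2000000 − 17/400·(0.989700+0.940400+0.903200))/(1+17/400) = 8781/10000 ≈ 0.878100
step 5 [5y] swap r/1=702/22855: DF=(1 − 702/22855·(0.989700+0.940400+0.903200+0.878100))/(1+702/22855) = 2149/2500 ≈ 0.859600
step 6 [6y] swap r/1=101/3613: DF=(1 − 101/3613·(0.989700+0.940400+0.903200+0.878100+0.859600))/(1+101/3613) = 1697/2000 ≈ 0.848500
step 7 [7y] zero: DF = P = 8441/10000 ≈ 0.844100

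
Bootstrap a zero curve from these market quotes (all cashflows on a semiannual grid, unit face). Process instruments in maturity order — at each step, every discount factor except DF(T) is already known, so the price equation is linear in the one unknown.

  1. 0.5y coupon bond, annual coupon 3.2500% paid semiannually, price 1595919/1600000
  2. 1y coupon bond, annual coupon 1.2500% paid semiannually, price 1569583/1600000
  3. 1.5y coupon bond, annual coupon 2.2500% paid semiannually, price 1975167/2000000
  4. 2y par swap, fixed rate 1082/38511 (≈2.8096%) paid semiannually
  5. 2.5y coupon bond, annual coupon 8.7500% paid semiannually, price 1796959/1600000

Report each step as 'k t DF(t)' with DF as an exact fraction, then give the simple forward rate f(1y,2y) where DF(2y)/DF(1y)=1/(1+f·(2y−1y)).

1 1/2 1963/2000
2 1 1211/1250
3 3/2 9549/10000
4 2 9459/10000
5 5/2 4573/5000
f(1y,2y) = ((1211/1250)/(9459/10000) − 1)/(1) = 229/9459 ≈ 2.4210%

step 1 [0.5y] bond c/2=13/800: DF=(1595919/1600000 − 13/800·(0))/(1+13/800) = 1963/2000 ≈ 0.981500
step 2 [1y] bond c/2=1/160: DF=(1569583/1600000 − 1/160·(0.981500))/(1+1/160) = 1211/1250 ≈ 0.968800
step 3 [1.5y] bond c/2=9/800: DF=(1975167/2000000 − 9/800·(0.981500+0.968800))/(1+9/800) = 9549/10000 ≈ 0.954900
step 4 [2y] swap r/2=541/38511: DF=(1 − 541/38511·(0.981500+0.968800+0.954900))/(1+541/38511) = 9459/10000 ≈ 0.945900
step 5 [2.5y] bond c/2=7/160: DF=(1796959/1600000 − 7/160·(0.981500+0.968800+0.954900+0.945900))/(1+7/160) = 4573/5000 ≈ 0.914600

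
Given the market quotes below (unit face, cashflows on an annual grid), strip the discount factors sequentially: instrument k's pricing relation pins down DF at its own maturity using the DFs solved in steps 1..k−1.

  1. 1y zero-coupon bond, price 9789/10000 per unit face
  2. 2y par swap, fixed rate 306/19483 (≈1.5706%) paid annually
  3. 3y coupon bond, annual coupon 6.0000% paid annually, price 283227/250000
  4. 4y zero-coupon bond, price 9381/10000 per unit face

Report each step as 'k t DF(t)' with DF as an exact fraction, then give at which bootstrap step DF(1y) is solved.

1 1 9789/10000
2 2 4847/5000
3 3 1917/2000
4 4 9381/10000
DF(1y) is solved at step 1

step 1 [1y] zero: DF = P = 9789/10000 ≈ 0.978900
step 2 [2y] swap r/1=306/19483: DF=(1 − 306/19483·(0.978900))/(1+306/19483) = 4847/5000 ≈ 0.969400
step 3 [3y] bond c/1=3/50: DF=(283227/250000 − 3/50·(0.978900+0.969400))/(1+3/50) = 1917/2000 ≈ 0.958500
step 4 [4y] zero: DF = P = 9381/10000 ≈ 0.938100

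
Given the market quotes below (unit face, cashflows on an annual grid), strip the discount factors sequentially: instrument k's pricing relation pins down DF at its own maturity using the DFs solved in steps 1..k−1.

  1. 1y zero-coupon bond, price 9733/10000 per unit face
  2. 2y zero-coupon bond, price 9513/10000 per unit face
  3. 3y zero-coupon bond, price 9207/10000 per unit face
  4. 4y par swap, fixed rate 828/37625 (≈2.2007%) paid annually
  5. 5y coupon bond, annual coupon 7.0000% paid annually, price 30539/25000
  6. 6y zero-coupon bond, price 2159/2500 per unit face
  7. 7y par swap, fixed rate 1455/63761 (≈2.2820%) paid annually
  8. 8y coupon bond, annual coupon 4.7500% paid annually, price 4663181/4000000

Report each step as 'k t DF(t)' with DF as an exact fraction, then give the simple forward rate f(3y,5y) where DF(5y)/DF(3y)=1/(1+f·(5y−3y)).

step 1 [1y] zero: DF = P = 9733/10000 ≈ 0.973300
step 2 [2y] zero: DF = P = 9513/10000 ≈ 0.951300
step 3 [3y] zero: DF = P = 9207/10000 ≈ 0.920700
step 4 [4y] swap r/1=828/37625: DF=(1 − 828/37625·(0.973300+0.951300+0.920700))/(1+828/37625) = 2293/2500 ≈ 0.917200
step 5 [5y] bond c/1=7/100: DF=(30539/25000 − 7/100·(0.973300+0.951300+0.920700+0.917200))/(1+7/100) = 1791/2000 ≈ 0.895500
step 6 [6y] zero: DF = P = 2159/2500 ≈ 0.863600
step 7 [7y] swap r/1=1455/63761: DF=(1 − 1455/63761·(0.973300+0.951300+0.920700+0.917200+0.895500+0.863600))/(1+1455/63761) = 1709/2000 ≈ 0.854500
step 8 [8y] bond c/1=19/400: DF=(4663181/4000000 − 19/400·(0.973300+0.951300+0.920700+0.917200+0.895500+0.863600+0.854500))/(1+19/400) = 4119/5000 ≈ 0.823800

1 1 9733/10000
2 2 9513/10000
3 3 9207/10000
4 4 2293/2500
5 5 1791/2000
6 6 2159/2500
7 7 1709/2000
8 8 4119/5000
f(3y,5y) = ((9207/10000)/(1791/2000) − 1)/(2) = 14/995 ≈ 1.4070%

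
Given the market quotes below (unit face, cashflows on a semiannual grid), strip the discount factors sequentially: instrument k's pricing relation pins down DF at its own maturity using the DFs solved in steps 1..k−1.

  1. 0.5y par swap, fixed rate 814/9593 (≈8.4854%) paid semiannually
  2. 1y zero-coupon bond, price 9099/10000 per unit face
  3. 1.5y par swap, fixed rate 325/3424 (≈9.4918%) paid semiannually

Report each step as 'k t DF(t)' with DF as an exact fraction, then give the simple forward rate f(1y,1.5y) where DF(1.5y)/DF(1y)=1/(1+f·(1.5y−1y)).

step 1 [0.5y] swap r/2=407/9593: DF=(1 − 407/9593·(0))/(1+407/9593) = 9593/10000 ≈ 0.959300
step 2 [1y] zero: DF = P = 9099/10000 ≈ 0.909900
step 3 [1.5y] swap r/2=325/6848: DF=(1 − 325/6848·(0.959300+0.909900))/(1+325/6848) = 87/100 ≈ 0.870000

1 1/2 9593/10000
2 1 9099/10000
3 3/2 87/100
f(1y,1.5y) = ((9099/10000)/(87/100) − 1)/(1/2) = 133/1450 ≈ 9.1724%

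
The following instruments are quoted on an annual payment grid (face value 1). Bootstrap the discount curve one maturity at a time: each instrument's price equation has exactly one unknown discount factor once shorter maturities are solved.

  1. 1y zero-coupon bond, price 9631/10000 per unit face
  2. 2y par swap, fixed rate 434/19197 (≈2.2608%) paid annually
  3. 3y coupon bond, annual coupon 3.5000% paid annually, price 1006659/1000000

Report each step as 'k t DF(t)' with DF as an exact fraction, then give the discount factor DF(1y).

step 1 [1y] zero: DF = P = 9631/10000 ≈ 0.963100
step 2 [2y] swap r/1=434/19197: DF=(1 − 434/19197·(0.963100))/(1+434/19197) = 4783/5000 ≈ 0.956600
step 3 [3y] bond c/1=7/200: DF=(1006659/1000000 − 7/200·(0.963100+0.956600))/(1+7/200) = 9077/10000 ≈ 0.907700

1 1 9631/10000
2 2 4783/5000
3 3 9077/10000
DF(1y) = 9631/10000 ≈ 0.963100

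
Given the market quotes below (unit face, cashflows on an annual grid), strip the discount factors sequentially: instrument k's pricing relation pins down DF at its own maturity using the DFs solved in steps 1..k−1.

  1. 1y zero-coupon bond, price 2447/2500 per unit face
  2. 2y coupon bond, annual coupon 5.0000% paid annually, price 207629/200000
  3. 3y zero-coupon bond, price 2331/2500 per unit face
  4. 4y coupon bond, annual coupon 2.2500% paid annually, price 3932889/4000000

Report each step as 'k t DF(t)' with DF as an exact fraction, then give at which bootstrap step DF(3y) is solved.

1 1 2447/2500
2 2 9421/10000
3 3 2331/2500
4 4 2247/2500
DF(3y) is solved at step 3

step 1 [1y] zero: DF = P = 2447/2500 ≈ 0.978800
step 2 [2y] bond c/1=1/20: DF=(207629/200000 − 1/20·(0.978800))/(1+1/20) = 9421/10000 ≈ 0.942100
step 3 [3y] zero: DF = P = 2331/2500 ≈ 0.932400
step 4 [4y] bond c/1=9/400: DF=(3932889/4000000 − 9/400·(0.978800+0.942100+0.932400))/(1+9/400) = 2247/2500 ≈ 0.898800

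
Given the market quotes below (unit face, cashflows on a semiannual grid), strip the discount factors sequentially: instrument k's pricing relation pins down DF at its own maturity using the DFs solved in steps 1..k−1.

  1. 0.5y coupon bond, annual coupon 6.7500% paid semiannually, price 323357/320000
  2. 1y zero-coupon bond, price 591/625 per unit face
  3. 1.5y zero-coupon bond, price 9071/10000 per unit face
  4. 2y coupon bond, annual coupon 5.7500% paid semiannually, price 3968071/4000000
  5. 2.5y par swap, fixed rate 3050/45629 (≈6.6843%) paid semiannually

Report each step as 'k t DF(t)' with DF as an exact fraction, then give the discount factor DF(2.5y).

1 1/2 391/400
2 1 591/625
3 3/2 9071/10000
4 2 2213/2500
5 5/2 339/400
DF(2.5y) = 339/400 ≈ 0.847500

step 1 [0.5y] bond c/2=27/800: DF=(323357/320000 − 27/800·(0))/(1+27/800) = 391/400 ≈ 0.977500
step 2 [1y] zero: DF = P = 591/625 ≈ 0.945600
step 3 [1.5y] zero: DF = P = 9071/10000 ≈ 0.907100
step 4 [2y] bond c/2=23/800: DF=(3968071/4000000 − 23/800·(0.977500+0.945600+0.907100))/(1+23/800) = 2213/2500 ≈ 0.885200
step 5 [2.5y] swap r/2=1525/45629: DF=(1 − 1525/45629·(0.977500+0.945600+0.907100+0.885200))/(1+1525/45629) = 339/400 ≈ 0.847500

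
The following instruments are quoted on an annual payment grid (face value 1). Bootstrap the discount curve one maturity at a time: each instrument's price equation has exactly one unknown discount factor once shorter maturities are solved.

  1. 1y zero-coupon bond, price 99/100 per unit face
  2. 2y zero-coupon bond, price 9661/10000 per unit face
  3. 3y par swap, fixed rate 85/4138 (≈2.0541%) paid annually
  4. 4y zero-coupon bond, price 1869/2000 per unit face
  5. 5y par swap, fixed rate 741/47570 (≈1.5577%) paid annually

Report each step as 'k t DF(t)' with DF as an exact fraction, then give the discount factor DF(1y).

step 1 [1y] zero: DF = P = 99/100 ≈ 0.990000
step 2 [2y] zero: DF = P = 9661/10000 ≈ 0.966100
step 3 [3y] swap r/1=85/4138: DF=(1 − 85/4138·(0.990000+0.966100))/(1+85/4138) = 1881/2000 ≈ 0.940500
step 4 [4y] zero: DF = P = 1869/2000 ≈ 0.934500
step 5 [5y] swap r/1=741/47570: DF=(1 − 741/47570·(0.990000+0.966100+0.940500+0.934500))/(1+741/47570) = 9259/10000 ≈ 0.925900

1 1 99/100
2 2 9661/10000
3 3 1881/2000
4 4 1869/2000
5 5 9259/10000
DF(1y) = 99/100 ≈ 0.990000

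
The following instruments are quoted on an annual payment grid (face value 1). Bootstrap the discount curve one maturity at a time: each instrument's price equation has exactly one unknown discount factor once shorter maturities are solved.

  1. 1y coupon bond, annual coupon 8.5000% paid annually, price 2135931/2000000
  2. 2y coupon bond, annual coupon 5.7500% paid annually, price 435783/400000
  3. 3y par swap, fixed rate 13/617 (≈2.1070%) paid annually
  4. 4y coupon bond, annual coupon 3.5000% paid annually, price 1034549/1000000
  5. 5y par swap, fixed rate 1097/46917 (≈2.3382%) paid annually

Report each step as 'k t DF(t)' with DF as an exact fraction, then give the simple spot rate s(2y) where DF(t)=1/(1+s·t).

1 1 9843/10000
2 2 9767/10000
3 3 9389/10000
4 4 1803/2000
5 5 8903/10000
s(2y) = (1/(9767/10000) − 1)/(2) = 233/19534 ≈ 1.1928%

step 1 [1y] bond c/1=17/200: DF=(2135931/2000000 − 17/200·(0))/(1+17/200) = 9843/10000 ≈ 0.984300
step 2 [2y] bond c/1=23/400: DF=(435783/400000 − 23/400·(0.984300))/(1+23/400) = 9767/10000 ≈ 0.976700
step 3 [3y] swap r/1=13/617: DF=(1 − 13/617·(0.984300+0.976700))/(1+13/617) = 9389/10000 ≈ 0.938900
step 4 [4y] bond c/1=7/200: DF=(1034549/1000000 − 7/200·(0.984300+0.976700+0.938900))/(1+7/200) = 1803/2000 ≈ 0.901500
step 5 [5y] swap r/1=1097/46917: DF=(1 − 1097/46917·(0.984300+0.976700+0.938900+0.901500))/(1+1097/46917) = 8903/10000 ≈ 0.890300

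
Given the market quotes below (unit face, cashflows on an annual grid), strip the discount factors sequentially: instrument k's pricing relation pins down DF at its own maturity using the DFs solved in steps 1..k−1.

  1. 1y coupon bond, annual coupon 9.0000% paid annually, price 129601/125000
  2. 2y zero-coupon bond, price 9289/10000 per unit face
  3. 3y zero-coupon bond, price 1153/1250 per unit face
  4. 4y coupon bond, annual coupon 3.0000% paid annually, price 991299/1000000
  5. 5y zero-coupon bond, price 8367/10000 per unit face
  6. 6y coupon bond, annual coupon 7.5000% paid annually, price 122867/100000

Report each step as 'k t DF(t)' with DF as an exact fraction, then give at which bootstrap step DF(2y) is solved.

step 1 [1y] bond c/1=9/100: DF=(129601/125000 − 9/100·(0))/(1+9/100) = 1189/1250 ≈ 0.951200
step 2 [2y] zero: DF = P = 9289/10000 ≈ 0.928900
step 3 [3y] zero: DF = P = 1153/1250 ≈ 0.922400
step 4 [4y] bond c/1=3/100: DF=(991299/1000000 − 3/100·(0.951200+0.928900+0.922400))/(1+3/100) = 1101/1250 ≈ 0.880800
step 5 [5y] zero: DF = P = 8367/10000 ≈ 0.836700
step 6 [6y] bond c/1=3/40: DF=(122867/100000 − 3/40·(0.951200+0.928900+0.922400+0.880800+0.836700))/(1+3/40) = 2069/2500 ≈ 0.827600

1 1 1189/1250
2 2 9289/10000
3 3 1153/1250
4 4 1101/1250
5 5 8367/10000
6 6 2069/2500
DF(2y) is solved at step 2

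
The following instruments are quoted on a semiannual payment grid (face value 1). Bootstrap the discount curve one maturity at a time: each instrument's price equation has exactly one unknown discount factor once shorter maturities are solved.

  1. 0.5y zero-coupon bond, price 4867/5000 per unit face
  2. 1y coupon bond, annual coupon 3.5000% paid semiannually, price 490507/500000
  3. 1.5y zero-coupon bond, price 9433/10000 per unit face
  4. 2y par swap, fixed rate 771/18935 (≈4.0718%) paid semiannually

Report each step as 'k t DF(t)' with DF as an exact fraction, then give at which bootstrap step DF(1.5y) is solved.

1 1/2 4867/5000
2 1 4737/5000
3 3/2 9433/10000
4 2 9229/10000
DF(1.5y) is solved at step 3

step 1 [0.5y] zero: DF = P = 4867/5000 ≈ 0.973400
step 2 [1y] bond c/2=7/400: DF=(490507/500000 − 7/400·(0.973400))/(1+7/400) = 4737/5000 ≈ 0.947400
step 3 [1.5y] zero: DF = P = 9433/10000 ≈ 0.943300
step 4 [2y] swap r/2=771/37870: DF=(1 − 771/37870·(0.973400+0.947400+0.943300))/(1+771/37870) = 9229/10000 ≈ 0.922900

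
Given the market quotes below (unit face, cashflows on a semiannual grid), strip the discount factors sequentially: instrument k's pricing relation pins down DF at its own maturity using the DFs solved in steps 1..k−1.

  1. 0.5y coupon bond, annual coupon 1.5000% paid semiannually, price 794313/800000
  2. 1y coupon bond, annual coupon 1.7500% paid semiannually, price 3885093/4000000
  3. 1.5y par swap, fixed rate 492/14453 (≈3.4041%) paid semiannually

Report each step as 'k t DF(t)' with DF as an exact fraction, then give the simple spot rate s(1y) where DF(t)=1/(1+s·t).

step 1 [0.5y] bond c/2=3/400: DF=(794313/800000 − 3/400·(0))/(1+3/400) = 1971/2000 ≈ 0.985500
step 2 [1y] bond c/2=7/800: DF=(3885093/4000000 − 7/800·(0.985500))/(1+7/800) = 9543/10000 ≈ 0.954300
step 3 [1.5y] swap r/2=246/14453: DF=(1 − 246/14453·(0.985500+0.954300))/(1+246/14453) = 2377/2500 ≈ 0.950800

1 1/2 1971/2000
2 1 9543/10000
3 3/2 2377/2500
s(1y) = (1/(9543/10000) − 1)/(1) = 457/9543 ≈ 4.7889%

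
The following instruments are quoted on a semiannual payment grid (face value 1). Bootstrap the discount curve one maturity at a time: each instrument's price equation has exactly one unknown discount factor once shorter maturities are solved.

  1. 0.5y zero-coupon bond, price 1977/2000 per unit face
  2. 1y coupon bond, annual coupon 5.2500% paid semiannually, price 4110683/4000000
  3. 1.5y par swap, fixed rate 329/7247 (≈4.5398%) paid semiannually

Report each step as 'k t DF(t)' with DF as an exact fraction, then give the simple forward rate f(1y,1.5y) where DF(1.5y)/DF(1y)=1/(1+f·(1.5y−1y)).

1 1/2 1977/2000
2 1 9761/10000
3 3/2 4671/5000
f(1y,1.5y) = ((9761/10000)/(4671/5000) − 1)/(1/2) = 419/4671 ≈ 8.9702%

step 1 [0.5y] zero: DF = P = 1977/2000 ≈ 0.988500
step 2 [1y] bond c/2=21/800: DF=(4110683/4000000 − 21/800·(0.988500))/(1+21/800) = 9761/10000 ≈ 0.976100
step 3 [1.5y] swap r/2=329/14494: DF=(1 − 329/14494·(0.988500+0.976100))/(1+329/14494) = 4671/5000 ≈ 0.934200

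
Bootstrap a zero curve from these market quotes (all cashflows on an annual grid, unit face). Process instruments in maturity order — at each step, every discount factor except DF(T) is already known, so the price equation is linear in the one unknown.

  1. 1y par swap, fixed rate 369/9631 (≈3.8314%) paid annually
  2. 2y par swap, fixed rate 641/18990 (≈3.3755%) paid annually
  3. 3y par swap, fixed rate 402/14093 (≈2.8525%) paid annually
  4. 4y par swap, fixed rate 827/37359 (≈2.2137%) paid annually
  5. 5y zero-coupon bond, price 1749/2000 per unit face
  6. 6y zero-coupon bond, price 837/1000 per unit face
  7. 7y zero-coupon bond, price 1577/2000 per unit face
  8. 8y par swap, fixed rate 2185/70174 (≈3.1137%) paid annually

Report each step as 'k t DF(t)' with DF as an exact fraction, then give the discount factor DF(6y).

1 1 9631/10000
2 2 9359/10000
3 3 2299/2500
4 4 9173/10000
5 5 1749/2000
6 6 837/1000
7 7 1577/2000
8 8 1563/2000
DF(6y) = 837/1000 ≈ 0.837000

step 1 [1y] swap r/1=369/9631: DF=(1 − 369/9631·(0))/(1+369/9631) = 9631/10000 ≈ 0.963100
step 2 [2y] swap r/1=641/18990: DF=(1 − 641/18990·(0.963100))/(1+641/18990) = 9359/10000 ≈ 0.935900
step 3 [3y] swap r/1=402/14093: DF=(1 − 402/14093·(0.963100+0.935900))/(1+402/14093) = 2299/2500 ≈ 0.919600
step 4 [4y] swap r/1=827/37359: DF=(1 − 827/37359·(0.963100+0.935900+0.919600))/(1+827/37359) = 9173/10000 ≈ 0.917300
step 5 [5y] zero: DF = P = 1749/2000 ≈ 0.874500
step 6 [6y] zero: DF = P = 837/1000 ≈ 0.837000
step 7 [7y] zero: DF = P = 1577/2000 ≈ 0.788500
step 8 [8y] swap r/1=2185/70174: DF=(1 − 2185/70174·(0.963100+0.935900+0.919600+0.917300+0.874500+0.837000+0.788500))/(1+2185/70174) = 1563/2000 ≈ 0.781500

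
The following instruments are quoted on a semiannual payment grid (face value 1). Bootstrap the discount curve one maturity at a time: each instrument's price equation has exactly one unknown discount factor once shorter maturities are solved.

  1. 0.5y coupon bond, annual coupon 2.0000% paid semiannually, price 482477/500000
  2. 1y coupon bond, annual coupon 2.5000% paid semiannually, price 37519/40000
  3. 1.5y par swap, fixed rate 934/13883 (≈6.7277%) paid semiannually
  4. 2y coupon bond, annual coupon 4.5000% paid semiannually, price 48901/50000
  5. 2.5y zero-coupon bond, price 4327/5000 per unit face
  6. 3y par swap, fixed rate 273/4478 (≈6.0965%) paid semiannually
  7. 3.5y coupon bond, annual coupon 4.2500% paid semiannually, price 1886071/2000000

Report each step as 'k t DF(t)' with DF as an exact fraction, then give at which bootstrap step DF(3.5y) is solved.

1 1/2 4777/5000
2 1 4573/5000
3 3/2 4533/5000
4 2 4477/5000
5 5/2 4327/5000
6 3 4181/5000
7 7/2 2029/2500
DF(3.5y) is solved at step 7

step 1 [0.5y] bond c/2=1/100: DF=(482477/500000 − 1/100·(0))/(1+1/100) = 4777/5000 ≈ 0.955400
step 2 [1y] bond c/2=1/80: DF=(37519/40000 − 1/80·(0.955400))/(1+1/80) = 4573/5000 ≈ 0.914600
step 3 [1.5y] swap r/2=467/13883: DF=(1 − 467/13883·(0.955400+0.914600))/(1+467/13883) = 4533/5000 ≈ 0.906600
step 4 [2y] bond c/2=9/400: DF=(48901/50000 − 9/400·(0.955400+0.914600+0.906600))/(1+9/400) = 4477/5000 ≈ 0.895400
step 5 [2.5y] zero: DF = P = 4327/5000 ≈ 0.865400
step 6 [3y] swap r/2=273/8956: DF=(1 − 273/8956·(0.955400+0.914600+0.906600+0.895400+0.865400))/(1+273/8956) = 4181/5000 ≈ 0.836200
step 7 [3.5y] bond c/2=17/800: DF=(1886071/2000000 − 17/800·(0.955400+0.914600+0.906600+0.895400+0.865400+0.836200))/(1+17/800) = 2029/2500 ≈ 0.811600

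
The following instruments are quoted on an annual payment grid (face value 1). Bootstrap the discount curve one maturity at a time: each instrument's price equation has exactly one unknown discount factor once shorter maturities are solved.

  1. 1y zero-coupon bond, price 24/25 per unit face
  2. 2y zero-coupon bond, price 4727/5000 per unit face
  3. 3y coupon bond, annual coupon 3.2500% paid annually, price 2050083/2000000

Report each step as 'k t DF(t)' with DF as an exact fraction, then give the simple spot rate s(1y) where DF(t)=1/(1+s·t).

1 1 24/25
2 2 4727/5000
3 3 583/625
s(1y) = (1/(24/25) − 1)/(1) = 1/24 ≈ 4.1667%

step 1 [1y] zero: DF = P = 24/25 ≈ 0.960000
step 2 [2y] zero: DF = P = 4727/5000 ≈ 0.945400
step 3 [3y] bond c/1=13/400: DF=(2050083/2000000 − 13/400·(0.960000+0.945400))/(1+13/400) = 583/625 ≈ 0.932800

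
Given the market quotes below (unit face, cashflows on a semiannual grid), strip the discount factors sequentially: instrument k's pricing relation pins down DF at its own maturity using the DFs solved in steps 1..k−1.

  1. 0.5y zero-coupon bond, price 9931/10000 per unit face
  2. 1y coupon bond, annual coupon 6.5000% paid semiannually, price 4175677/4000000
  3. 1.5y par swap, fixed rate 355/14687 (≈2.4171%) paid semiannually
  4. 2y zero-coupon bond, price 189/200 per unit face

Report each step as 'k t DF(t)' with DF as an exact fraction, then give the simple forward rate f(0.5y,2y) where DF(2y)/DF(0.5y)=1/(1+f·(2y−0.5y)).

step 1 [0.5y] zero: DF = P = 9931/10000 ≈ 0.993100
step 2 [1y] bond c/2=13/400: DF=(4175677/4000000 − 13/400·(0.993100))/(1+13/400) = 4899/5000 ≈ 0.979800
step 3 [1.5y] swap r/2=355/29374: DF=(1 − 355/29374·(0.993100+0.979800))/(1+355/29374) = 1929/2000 ≈ 0.964500
step 4 [2y] zero: DF = P = 189/200 ≈ 0.945000

1 1/2 9931/10000
2 1 4899/5000
3 3/2 1929/2000
4 2 189/200
f(0.5y,2y) = ((9931/10000)/(189/200) − 1)/(3/2) = 481/14175 ≈ 3.3933%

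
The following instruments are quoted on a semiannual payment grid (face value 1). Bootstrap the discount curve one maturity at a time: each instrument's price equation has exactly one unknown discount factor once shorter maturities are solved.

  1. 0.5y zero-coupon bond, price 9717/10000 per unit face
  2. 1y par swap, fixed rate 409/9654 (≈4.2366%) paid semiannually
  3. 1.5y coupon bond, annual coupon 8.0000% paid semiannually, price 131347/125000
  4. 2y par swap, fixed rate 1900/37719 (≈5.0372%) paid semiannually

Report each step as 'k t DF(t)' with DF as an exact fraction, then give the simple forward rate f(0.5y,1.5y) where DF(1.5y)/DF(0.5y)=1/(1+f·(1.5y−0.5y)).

step 1 [0.5y] zero: DF = P = 9717/10000 ≈ 0.971700
step 2 [1y] swap r/2=409/19308: DF=(1 − 409/19308·(0.971700))/(1+409/19308) = 9591/10000 ≈ 0.959100
step 3 [1.5y] bond c/2=1/25: DF=(131347/125000 − 1/25·(0.971700+0.959100))/(1+1/25) = 9361/10000 ≈ 0.936100
step 4 [2y] swap r/2=950/37719: DF=(1 − 950/37719·(0.971700+0.959100+0.936100))/(1+950/37719) = 181/200 ≈ 0.905000

1 1/2 9717/10000
2 1 9591/10000
3 3/2 9361/10000
4 2 181/200
f(0.5y,1.5y) = ((9717/10000)/(9361/10000) − 1)/(1) = 356/9361 ≈ 3.8030%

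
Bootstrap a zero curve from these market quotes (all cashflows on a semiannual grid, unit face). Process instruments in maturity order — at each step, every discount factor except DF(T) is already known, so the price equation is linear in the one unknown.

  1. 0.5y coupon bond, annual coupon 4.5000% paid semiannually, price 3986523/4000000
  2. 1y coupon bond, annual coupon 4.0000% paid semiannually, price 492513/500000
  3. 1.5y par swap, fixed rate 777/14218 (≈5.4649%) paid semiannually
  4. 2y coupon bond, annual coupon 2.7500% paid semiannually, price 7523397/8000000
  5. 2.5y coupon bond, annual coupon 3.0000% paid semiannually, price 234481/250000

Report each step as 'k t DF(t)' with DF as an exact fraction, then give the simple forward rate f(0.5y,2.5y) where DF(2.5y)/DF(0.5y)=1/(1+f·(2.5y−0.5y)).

step 1 [0.5y] bond c/2=9/400: DF=(3986523/4000000 − 9/400·(0))/(1+9/400) = 9747/10000 ≈ 0.974700
step 2 [1y] bond c/2=1/50: DF=(492513/500000 − 1/50·(0.974700))/(1+1/50) = 4733/5000 ≈ 0.946600
step 3 [1.5y] swap r/2=777/28436: DF=(1 − 777/28436·(0.974700+0.946600))/(1+777/28436) = 9223/10000 ≈ 0.922300
step 4 [2y] bond c/2=11/800: DF=(7523397/8000000 − 11/800·(0.974700+0.946600+0.922300))/(1+11/800) = 8891/10000 ≈ 0.889100
step 5 [2.5y] bond c/2=3/200: DF=(234481/250000 − 3/200·(0.974700+0.946600+0.922300+0.889100))/(1+3/200) = 8689/10000 ≈ 0.868900

1 1/2 9747/10000
2 1 4733/5000
3 3/2 9223/10000
4 2 8891/10000
5 5/2 8689/10000
f(0.5y,2.5y) = ((9747/10000)/(8689/10000) − 1)/(2) = 529/8689 ≈ 6.0882%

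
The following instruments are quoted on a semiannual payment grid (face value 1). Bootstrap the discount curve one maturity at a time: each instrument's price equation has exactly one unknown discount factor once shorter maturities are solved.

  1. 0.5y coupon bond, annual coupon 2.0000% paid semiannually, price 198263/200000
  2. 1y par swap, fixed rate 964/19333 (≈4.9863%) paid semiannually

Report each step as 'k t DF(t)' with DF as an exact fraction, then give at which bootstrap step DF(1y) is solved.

step 1 [0.5y] bond c/2=1/100: DF=(198263/200000 − 1/100·(0))/(1+1/100) = 1963/2000 ≈ 0.981500
step 2 [1y] swap r/2=482/19333: DF=(1 − 482/19333·(0.981500))/(1+482/19333) = 4759/5000 ≈ 0.951800

1 1/2 1963/2000
2 1 4759/5000
DF(1y) is solved at step 2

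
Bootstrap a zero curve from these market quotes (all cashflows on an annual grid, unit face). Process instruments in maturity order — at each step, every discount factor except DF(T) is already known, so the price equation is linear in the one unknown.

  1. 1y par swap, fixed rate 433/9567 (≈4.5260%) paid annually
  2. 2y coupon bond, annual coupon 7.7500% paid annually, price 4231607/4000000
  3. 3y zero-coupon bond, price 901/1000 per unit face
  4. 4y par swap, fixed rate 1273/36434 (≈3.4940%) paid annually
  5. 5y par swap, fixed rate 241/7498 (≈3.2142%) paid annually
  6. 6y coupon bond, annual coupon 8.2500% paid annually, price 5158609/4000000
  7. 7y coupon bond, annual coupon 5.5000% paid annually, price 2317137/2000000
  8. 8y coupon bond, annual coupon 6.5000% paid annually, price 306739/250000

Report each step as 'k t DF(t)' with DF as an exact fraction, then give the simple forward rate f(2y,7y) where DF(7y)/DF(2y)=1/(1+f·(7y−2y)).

1 1 9567/10000
2 2 913/1000
3 3 901/1000
4 4 8727/10000
5 5 4277/5000
6 6 1697/2000
7 7 4097/5000
8 8 7757/10000
f(2y,7y) = ((913/1000)/(4097/5000) − 1)/(5) = 468/20485 ≈ 2.2846%

step 1 [1y] swap r/1=433/9567: DF=(1 − 433/9567·(0))/(1+433/9567) = 9567/10000 ≈ 0.956700
step 2 [2y] bond c/1=31/400: DF=(4231607/4000000 − 31/400·(0.956700))/(1+31/400) = 913/1000 ≈ 0.913000
step 3 [3y] zero: DF = P = 901/1000 ≈ 0.901000
step 4 [4y] swap r/1=1273/36434: DF=(1 − 1273/36434·(0.956700+0.913000+0.901000))/(1+1273/36434) = 8727/10000 ≈ 0.872700
step 5 [5y] swap r/1=241/7498: DF=(1 − 241/7498·(0.956700+0.913000+0.901000+0.872700))/(1+241/7498) = 4277/5000 ≈ 0.855400
step 6 [6y] bond c/1=33/400: DF=(5158609/4000000 − 33/400·(0.956700+0.913000+0.901000+0.872700+0.855400))/(1+33/400) = 1697/2000 ≈ 0.848500
step 7 [7y] bond c/1=11/200: DF=(2317137/2000000 − 11/200·(0.956700+0.913000+0.901000+0.872700+0.855400+0.848500))/(1+11/200) = 4097/5000 ≈ 0.819400
step 8 [8y] bond c/1=13/200: DF=(306739/250000 − 13/200·(0.956700+0.913000+0.901000+0.872700+0.855400+0.848500+0.819400))/(1+13/200) = 7757/10000 ≈ 0.775700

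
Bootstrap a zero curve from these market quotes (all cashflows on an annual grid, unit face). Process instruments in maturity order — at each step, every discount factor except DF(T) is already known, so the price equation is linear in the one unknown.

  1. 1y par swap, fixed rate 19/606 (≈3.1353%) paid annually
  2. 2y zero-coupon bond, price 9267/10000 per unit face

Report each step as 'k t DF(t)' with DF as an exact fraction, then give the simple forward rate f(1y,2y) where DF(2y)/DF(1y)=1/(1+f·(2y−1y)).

step 1 [1y] swap r/1=19/606: DF=(1 − 19/606·(0))/(1+19/606) = 606/625 ≈ 0.969600
step 2 [2y] zero: DF = P = 9267/10000 ≈ 0.926700

1 1 606/625
2 2 9267/10000
f(1y,2y) = ((606/625)/(9267/10000) − 1)/(1) = 143/3089 ≈ 4.6293%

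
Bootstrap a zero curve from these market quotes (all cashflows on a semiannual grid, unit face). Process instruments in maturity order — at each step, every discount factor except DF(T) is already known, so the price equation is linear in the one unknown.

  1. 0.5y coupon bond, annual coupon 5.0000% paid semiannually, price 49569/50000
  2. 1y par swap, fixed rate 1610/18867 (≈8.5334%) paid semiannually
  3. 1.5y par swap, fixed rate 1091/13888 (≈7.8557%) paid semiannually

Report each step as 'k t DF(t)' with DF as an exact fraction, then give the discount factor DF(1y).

1 1/2 1209/1250
2 1 1839/2000
3 3/2 8909/10000
DF(1y) = 1839/2000 ≈ 0.919500

step 1 [0.5y] bond c/2=1/40: DF=(49569/50000 − 1/40·(0))/(1+1/40) = 1209/1250 ≈ 0.967200
step 2 [1y] swap r/2=805/18867: DF=(1 − 805/18867·(0.967200))/(1+805/18867) = 1839/2000 ≈ 0.919500
step 3 [1.5y] swap r/2=1091/27776: DF=(1 − 1091/27776·(0.967200+0.919500))/(1+1091/27776) = 8909/10000 ≈ 0.890900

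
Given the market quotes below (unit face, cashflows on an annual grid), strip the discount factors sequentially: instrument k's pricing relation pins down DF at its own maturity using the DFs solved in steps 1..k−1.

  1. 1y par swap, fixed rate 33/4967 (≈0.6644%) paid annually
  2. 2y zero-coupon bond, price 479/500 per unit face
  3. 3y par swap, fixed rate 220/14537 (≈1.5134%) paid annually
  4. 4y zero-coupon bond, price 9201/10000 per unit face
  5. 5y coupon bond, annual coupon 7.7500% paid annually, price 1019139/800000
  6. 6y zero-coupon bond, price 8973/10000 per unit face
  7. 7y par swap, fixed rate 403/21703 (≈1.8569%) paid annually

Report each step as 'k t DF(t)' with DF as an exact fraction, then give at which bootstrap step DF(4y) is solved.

step 1 [1y] swap r/1=33/4967: DF=(1 − 33/4967·(0))/(1+33/4967) = 4967/5000 ≈ 0.993400
step 2 [2y] zero: DF = P = 479/500 ≈ 0.958000
step 3 [3y] swap r/1=220/14537: DF=(1 − 220/14537·(0.993400+0.958000))/(1+220/14537) = 239/250 ≈ 0.956000
step 4 [4y] zero: DF = P = 9201/10000 ≈ 0.920100
step 5 [5y] bond c/1=31/400: DF=(1019139/800000 − 31/400·(0.993400+0.958000+0.956000+0.920100))/(1+31/400) = 907/1000 ≈ 0.907000
step 6 [6y] zero: DF = P = 8973/10000 ≈ 0.897300
step 7 [7y] swap r/1=403/21703: DF=(1 − 403/21703·(0.993400+0.958000+0.956000+0.920100+0.907000+0.897300))/(1+403/21703) = 8791/10000 ≈ 0.879100

1 1 4967/5000
2 2 479/500
3 3 239/250
4 4 9201/10000
5 5 907/1000
6 6 8973/10000
7 7 8791/10000
DF(4y) is solved at step 4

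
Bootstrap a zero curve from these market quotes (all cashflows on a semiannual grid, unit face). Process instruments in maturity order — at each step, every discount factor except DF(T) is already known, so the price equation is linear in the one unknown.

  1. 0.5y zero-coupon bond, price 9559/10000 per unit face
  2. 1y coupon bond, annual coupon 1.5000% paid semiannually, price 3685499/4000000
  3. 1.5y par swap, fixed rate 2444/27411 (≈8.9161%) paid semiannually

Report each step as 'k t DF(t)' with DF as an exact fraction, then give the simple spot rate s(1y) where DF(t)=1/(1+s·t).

1 1/2 9559/10000
2 1 4537/5000
3 3/2 4389/5000
s(1y) = (1/(4537/5000) − 1)/(1) = 463/4537 ≈ 10.2050%

step 1 [0.5y] zero: DF = P = 9559/10000 ≈ 0.955900
step 2 [1y] bond c/2=3/400: DF=(3685499/4000000 − 3/400·(0.955900))/(1+3/400) = 4537/5000 ≈ 0.907400
step 3 [1.5y] swap r/2=1222/27411: DF=(1 − 1222/27411·(0.955900+0.907400))/(1+1222/27411) = 4389/5000 ≈ 0.877800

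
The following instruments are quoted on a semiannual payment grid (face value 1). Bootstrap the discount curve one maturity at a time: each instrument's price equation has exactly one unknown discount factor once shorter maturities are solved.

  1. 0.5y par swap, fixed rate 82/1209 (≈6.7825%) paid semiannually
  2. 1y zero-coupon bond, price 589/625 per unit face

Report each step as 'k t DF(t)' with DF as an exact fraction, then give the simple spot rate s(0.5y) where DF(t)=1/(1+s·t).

1 1/2 1209/1250
2 1 589/625
s(0.5y) = (1/(1209/1250) − 1)/(1/2) = 82/1209 ≈ 6.7825%

step 1 [0.5y] swap r/2=41/1209: DF=(1 − 41/1209·(0))/(1+41/1209) = 1209/1250 ≈ 0.967200
step 2 [1y] zero: DF = P = 589/625 ≈ 0.942400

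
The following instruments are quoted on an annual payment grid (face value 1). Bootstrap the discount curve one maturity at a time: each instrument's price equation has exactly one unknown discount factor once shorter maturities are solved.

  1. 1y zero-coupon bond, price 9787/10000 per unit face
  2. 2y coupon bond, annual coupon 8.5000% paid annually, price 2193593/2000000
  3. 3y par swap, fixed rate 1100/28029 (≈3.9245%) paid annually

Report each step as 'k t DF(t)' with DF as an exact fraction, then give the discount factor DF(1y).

step 1 [1y] zero: DF = P = 9787/10000 ≈ 0.978700
step 2 [2y] bond c/1=17/200: DF=(2193593/2000000 − 17/200·(0.978700))/(1+17/200) = 4671/5000 ≈ 0.934200
step 3 [3y] swap r/1=1100/28029: DF=(1 − 1100/28029·(0.978700+0.934200))/(1+1100/28029) = 89/100 ≈ 0.890000

1 1 9787/10000
2 2 4671/5000
3 3 89/100
DF(1y) = 9787/10000 ≈ 0.978700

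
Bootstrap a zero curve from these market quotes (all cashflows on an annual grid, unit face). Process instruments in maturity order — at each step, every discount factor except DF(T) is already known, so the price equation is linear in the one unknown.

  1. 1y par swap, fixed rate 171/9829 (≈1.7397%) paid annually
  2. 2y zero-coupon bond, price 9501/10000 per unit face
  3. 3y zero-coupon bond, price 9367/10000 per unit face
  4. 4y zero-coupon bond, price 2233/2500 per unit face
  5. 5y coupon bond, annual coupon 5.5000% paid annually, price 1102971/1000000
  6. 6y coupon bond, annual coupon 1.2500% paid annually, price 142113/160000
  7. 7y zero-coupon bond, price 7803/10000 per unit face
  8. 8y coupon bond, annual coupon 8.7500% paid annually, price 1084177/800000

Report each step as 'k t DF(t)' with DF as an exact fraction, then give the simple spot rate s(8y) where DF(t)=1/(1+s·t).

1 1 9829/10000
2 2 9501/10000
3 3 9367/10000
4 4 2233/2500
5 5 8493/10000
6 6 8203/10000
7 7 7803/10000
8 8 7463/10000
s(8y) = (1/(7463/10000) − 1)/(8) = 2537/59704 ≈ 4.2493%

step 1 [1y] swap r/1=171/9829: DF=(1 − 171/9829·(0))/(1+171/9829) = 9829/10000 ≈ 0.982900
step 2 [2y] zero: DF = P = 9501/10000 ≈ 0.950100
step 3 [3y] zero: DF = P = 9367/10000 ≈ 0.936700
step 4 [4y] zero: DF = P = 2233/2500 ≈ 0.893200
step 5 [5y] bond c/1=11/200: DF=(1102971/1000000 − 11/200·(0.982900+0.950100+0.936700+0.893200))/(1+11/200) = 8493/10000 ≈ 0.849300
step 6 [6y] bond c/1=1/80: DF=(142113/160000 − 1/80·(0.982900+0.950100+0.936700+0.893200+0.849300))/(1+1/80) = 8203/10000 ≈ 0.820300
step 7 [7y] zero: DF = P = 7803/10000 ≈ 0.780300
step 8 [8y] bond c/1=7/80: DF=(1084177/800000 − 7/80·(0.982900+0.950100+0.936700+0.893200+0.849300+0.820300+0.780300))/(1+7/80) = 7463/10000 ≈ 0.746300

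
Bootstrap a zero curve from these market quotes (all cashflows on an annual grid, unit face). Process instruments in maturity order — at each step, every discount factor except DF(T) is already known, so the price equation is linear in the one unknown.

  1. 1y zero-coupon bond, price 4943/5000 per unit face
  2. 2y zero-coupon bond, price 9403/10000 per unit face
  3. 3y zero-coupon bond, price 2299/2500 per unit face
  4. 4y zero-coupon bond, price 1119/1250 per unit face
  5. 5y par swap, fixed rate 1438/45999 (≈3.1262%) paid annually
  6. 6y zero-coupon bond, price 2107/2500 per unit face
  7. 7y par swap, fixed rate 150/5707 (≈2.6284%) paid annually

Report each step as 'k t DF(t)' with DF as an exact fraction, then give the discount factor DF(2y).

step 1 [1y] zero: DF = P = 4943/5000 ≈ 0.988600
step 2 [2y] zero: DF = P = 9403/10000 ≈ 0.940300
step 3 [3y] zero: DF = P = 2299/2500 ≈ 0.919600
step 4 [4y] zero: DF = P = 1119/1250 ≈ 0.895200
step 5 [5y] swap r/1=1438/45999: DF=(1 − 1438/45999·(0.988600+0.940300+0.919600+0.895200))/(1+1438/45999) = 4281/5000 ≈ 0.856200
step 6 [6y] zero: DF = P = 2107/2500 ≈ 0.842800
step 7 [7y] swap r/1=150/5707: DF=(1 − 150/5707·(0.988600+0.940300+0.919600+0.895200+0.856200+0.842800))/(1+150/5707) = 167/200 ≈ 0.835000

1 1 4943/5000
2 2 9403/10000
3 3 2299/2500
4 4 1119/1250
5 5 4281/5000
6 6 2107/2500
7 7 167/200
DF(2y) = 9403/10000 ≈ 0.940300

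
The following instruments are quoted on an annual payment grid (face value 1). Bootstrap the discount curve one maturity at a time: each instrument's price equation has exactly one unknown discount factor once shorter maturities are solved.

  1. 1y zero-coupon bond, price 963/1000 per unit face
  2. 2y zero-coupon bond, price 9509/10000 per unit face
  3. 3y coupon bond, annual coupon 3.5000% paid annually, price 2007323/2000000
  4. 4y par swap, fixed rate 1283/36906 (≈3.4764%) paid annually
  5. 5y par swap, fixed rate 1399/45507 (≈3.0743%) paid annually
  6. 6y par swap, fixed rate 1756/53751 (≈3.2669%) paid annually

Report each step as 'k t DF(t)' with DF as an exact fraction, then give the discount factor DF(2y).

1 1 963/1000
2 2 9509/10000
3 3 181/200
4 4 8717/10000
5 5 8601/10000
6 6 2061/2500
DF(2y) = 9509/10000 ≈ 0.950900

step 1 [1y] zero: DF = P = 963/1000 ≈ 0.963000
step 2 [2y] zero: DF = P = 9509/10000 ≈ 0.950900
step 3 [3y] bond c/1=7/200: DF=(2007323/2000000 − 7/200·(0.963000+0.950900))/(1+7/200) = 181/200 ≈ 0.905000
step 4 [4y] swap r/1=1283/36906: DF=(1 − 1283/36906·(0.963000+0.950900+0.905000))/(1+1283/36906) = 8717/10000 ≈ 0.871700
step 5 [5y] swap r/1=1399/45507: DF=(1 − 1399/45507·(0.963000+0.950900+0.905000+0.871700))/(1+1399/45507) = 8601/10000 ≈ 0.860100
step 6 [6y] swap r/1=1756/53751: DF=(1 − 1756/53751·(0.963000+0.950900+0.905000+0.871700+0.860100))/(1+1756/53751) = 2061/2500 ≈ 0.824400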